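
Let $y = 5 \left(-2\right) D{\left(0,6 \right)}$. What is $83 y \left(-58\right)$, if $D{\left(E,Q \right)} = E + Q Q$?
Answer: $1733040$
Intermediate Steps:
$D{\left(E,Q \right)} = E + Q^{2}$
$y = -360$ ($y = 5 \left(-2\right) \left(0 + 6^{2}\right) = - 10 \left(0 + 36\right) = \left(-10\right) 36 = -360$)
$83 y \left(-58\right) = 83 \left(-360\right) \left(-58\right) = \left(-29880\right) \left(-58\right) = 1733040$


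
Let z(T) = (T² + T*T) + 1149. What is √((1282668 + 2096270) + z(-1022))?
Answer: √5469055 ≈ 2338.6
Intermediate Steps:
z(T) = 1149 + 2*T² (z(T) = (T² + T²) + 1149 = 2*T² + 1149 = 1149 + 2*T²)
√((1282668 + 2096270) + z(-1022)) = √((1282668 + 2096270) + (1149 + 2*(-1022)²)) = √(3378938 + (1149 + 2*1044484)) = √(3378938 + (1149 + 2088968)) = √(3378938 + 2090117) = √5469055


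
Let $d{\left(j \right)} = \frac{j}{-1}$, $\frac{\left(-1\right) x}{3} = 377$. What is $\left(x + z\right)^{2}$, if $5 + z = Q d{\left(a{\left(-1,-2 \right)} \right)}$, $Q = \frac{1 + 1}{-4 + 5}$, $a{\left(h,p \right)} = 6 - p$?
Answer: $1327104$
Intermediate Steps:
$x = -1131$ ($x = \left(-3\right) 377 = -1131$)
$d{\left(j \right)} = - j$ ($d{\left(j \right)} = j \left(-1\right) = - j$)
$Q = 2$ ($Q = \frac{2}{1} = 2 \cdot 1 = 2$)
$z = -21$ ($z = -5 + 2 \left(- (6 - -2)\right) = -5 + 2 \left(- (6 + 2)\right) = -5 + 2 \left(\left(-1\right) 8\right) = -5 + 2 \left(-8\right) = -5 - 16 = -21$)
$\left(x + z\right)^{2} = \left(-1131 - 21\right)^{2} = \left(-1152\right)^{2} = 1327104$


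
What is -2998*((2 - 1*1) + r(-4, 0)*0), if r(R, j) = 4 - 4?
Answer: -2998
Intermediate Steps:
r(R, j) = 0
-2998*((2 - 1*1) + r(-4, 0)*0) = -2998*((2 - 1*1) + 0*0) = -2998*((2 - 1) + 0) = -2998*(1 + 0) = -2998*1 = -2998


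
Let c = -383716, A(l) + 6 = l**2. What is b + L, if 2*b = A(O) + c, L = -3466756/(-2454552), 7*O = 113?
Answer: -2882483288005/15034131 ≈ -1.9173e+5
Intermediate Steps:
O = 113/7 (O = (1/7)*113 = 113/7 ≈ 16.143)
A(l) = -6 + l**2
L = 866689/613638 (L = -3466756*(-1/2454552) = 866689/613638 ≈ 1.4124)
b = -18789609/98 (b = ((-6 + (113/7)**2) - 383716)/2 = ((-6 + 12769/49) - 383716)/2 = (12475/49 - 383716)/2 = (1/2)*(-18789609/49) = -18789609/98 ≈ -1.9173e+5)
b + L = -18789609/98 + 866689/613638 = -2882483288005/15034131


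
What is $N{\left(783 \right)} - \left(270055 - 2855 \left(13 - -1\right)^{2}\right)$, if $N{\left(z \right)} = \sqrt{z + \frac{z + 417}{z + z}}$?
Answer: $289525 + \frac{\sqrt{5932327}}{87} \approx 2.8955 \cdot 10^{5}$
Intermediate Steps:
$N{\left(z \right)} = \sqrt{z + \frac{417 + z}{2 z}}$
$N{\left(783 \right)} - \left(270055 - 2855 \left(13 - -1\right)^{2}\right) = \frac{\sqrt{2 + 4 \cdot 783 + \frac{834}{783}}}{2} - \left(270055 - 2855 \left(13 - -1\right)^{2}\right) = \frac{\sqrt{2 + 3132 + 834 \cdot \frac{1}{783}}}{2} - \left(270055 - 2855 \left(13 + 1\right)^{2}\right) = \frac{\sqrt{2 + 3132 + \frac{278}{261}}}{2} - \left(270055 - 2855 \cdot 14^{2}\right) = \frac{\sqrt{\frac{818252}{261}}}{2} + \left(-270055 + 2855 \cdot 196\right) = \frac{\frac{2}{87} \sqrt{5932327}}{2} + \left(-270055 + 559580\right) = \frac{\sqrt{5932327}}{87} + 289525 = 289525 + \frac{\sqrt{5932327}}{87}$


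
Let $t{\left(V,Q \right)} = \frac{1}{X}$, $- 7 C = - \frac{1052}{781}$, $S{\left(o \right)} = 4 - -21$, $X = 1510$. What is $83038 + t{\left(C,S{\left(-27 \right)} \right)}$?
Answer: $\frac{125387381}{1510} \approx 83038.0$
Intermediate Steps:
$S{\left(o \right)} = 25$ ($S{\left(o \right)} = 4 + 21 = 25$)
$C = \frac{1052}{5467}$ ($C = - \frac{\left(-1052\right) \frac{1}{781}}{7} = \left(- \frac{1}{7}\right) \left(- \frac{1052}{781}\right) = \frac{1052}{5467} \approx 0.19243$)
$t{\left(V,Q \right)} = \frac{1}{1510}$
$83038 + t{\left(C,S{\left(-27 \right)} \right)} = 83038 + \frac{1}{1510} = \frac{125387381}{1510}$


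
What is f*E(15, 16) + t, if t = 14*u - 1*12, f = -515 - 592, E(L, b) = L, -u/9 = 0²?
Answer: -16617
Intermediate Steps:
u = 0 (u = -9*0² = -9*0 = 0)
f = -1107
t = -12 (t = 14*0 - 1*12 = 0 - 12 = -12)
f*E(15, 16) + t = -1107*15 - 12 = -16605 - 12 = -16617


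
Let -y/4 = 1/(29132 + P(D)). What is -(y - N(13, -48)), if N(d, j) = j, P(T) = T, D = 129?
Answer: -1404524/29261 ≈ -48.000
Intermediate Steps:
y = -4/29261 (y = -4/(29132 + 129) = -4/29261 ≈ -0.00013670)
-(y - N(13, -48)) = -(-4/29261 - 1*(-48)) = -(-4/29261 + 48) = -1*1404524/29261 = -1404524/29261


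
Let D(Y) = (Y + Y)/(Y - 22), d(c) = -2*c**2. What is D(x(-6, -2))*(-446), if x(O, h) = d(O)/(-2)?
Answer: -16056/7 ≈ -2293.7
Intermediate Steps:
x(O, h) = O**2 (x(O, h) = -2*O**2/(-2) = -2*O**2*(-1/2) = O**2)
D(Y) = 2*Y/(-22 + Y) (D(Y) = (2*Y)/(-22 + Y) = 2*Y/(-22 + Y))
D(x(-6, -2))*(-446) = (2*(-6)**2/(-22 + (-6)**2))*(-446) = (2*36/(-22 + 36))*(-446) = (2*36/14)*(-446) = (2*36*(1/14))*(-446) = (36/7)*(-446) = -16056/7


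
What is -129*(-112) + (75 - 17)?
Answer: 14506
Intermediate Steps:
-129*(-112) + (75 - 17) = 14448 + 58 = 14506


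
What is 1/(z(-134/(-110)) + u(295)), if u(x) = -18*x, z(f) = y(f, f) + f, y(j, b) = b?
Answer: -55/291916 ≈ -0.00018841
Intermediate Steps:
z(f) = 2*f (z(f) = f + f = 2*f)
1/(z(-134/(-110)) + u(295)) = 1/(2*(-134/(-110)) - 18*295) = 1/(2*(-134*(-1/110)) - 5310) = 1/(2*(67/55) - 5310) = 1/(134/55 - 5310) = 1/(-291916/55) = -55/291916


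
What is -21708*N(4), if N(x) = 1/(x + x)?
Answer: -5427/2 ≈ -2713.5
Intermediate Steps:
N(x) = 1/(2*x)
-21708*N(4) = -10854/4 = -21708*⅛ = -5427/2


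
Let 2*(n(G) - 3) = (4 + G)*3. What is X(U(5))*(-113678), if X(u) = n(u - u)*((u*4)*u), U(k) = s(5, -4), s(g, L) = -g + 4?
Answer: -4092408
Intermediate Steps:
s(g, L) = 4 - g
U(k) = -1 (U(k) = 4 - 1*5 = 4 - 5 = -1)
n(G) = 9 + 3*G/2 (n(G) = 3 + ((4 + G)*3)/2 = 3 + (12 + 3*G)/2 = 3 + (6 + 3*G/2) = 9 + 3*G/2)
X(u) = 36*u² (X(u) = (9 + 3*(u - u)/2)*((u*4)*u) = (9 + (3/2)*0)*((4*u)*u) = (9 + 0)*(4*u²) = 9*(4*u²) = 36*u²)
X(U(5))*(-113678) = (36*(-1)²)*(-113678) = (36*1)*(-113678) = 36*(-113678) = -4092408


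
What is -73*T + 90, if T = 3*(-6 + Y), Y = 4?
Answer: 528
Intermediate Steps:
T = -6 (T = 3*(-6 + 4) = 3*(-2) = -6)
-73*T + 90 = -73*(-6) + 90 = 438 + 90 = 528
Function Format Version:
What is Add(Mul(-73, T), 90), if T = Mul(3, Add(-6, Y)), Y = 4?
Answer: 528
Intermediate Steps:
T = -6 (T = Mul(3, Add(-6, 4)) = Mul(3, -2) = -6)
Add(Mul(-73, T), 90) = Add(Mul(-73, -6), 90) = Add(438, 90) = 528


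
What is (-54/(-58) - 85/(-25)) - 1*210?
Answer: -29822/145 ≈ -205.67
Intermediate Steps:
(-54/(-58) - 85/(-25)) - 1*210 = (-54*(-1/58) - 85*(-1/25)) - 210 = (27/29 + 17/5) - 210 = 628/145 - 210 = -29822/145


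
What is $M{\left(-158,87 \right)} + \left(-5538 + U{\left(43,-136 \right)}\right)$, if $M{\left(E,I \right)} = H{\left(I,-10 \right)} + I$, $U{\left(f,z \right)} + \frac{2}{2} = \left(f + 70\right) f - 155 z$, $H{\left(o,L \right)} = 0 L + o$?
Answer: $20574$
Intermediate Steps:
$H{\left(o,L \right)} = o$ ($H{\left(o,L \right)} = 0 + o = o$)
$U{\left(f,z \right)} = -1 - 155 z + f \left(70 + f\right)$ ($U{\left(f,z \right)} = -1 + \left(\left(f + 70\right) f - 155 z\right) = -1 + \left(\left(70 + f\right) f - 155 z\right) = -1 + \left(f \left(70 + f\right) - 155 z\right) = -1 + \left(- 155 z + f \left(70 + f\right)\right) = -1 - 155 z + f \left(70 + f\right)$)
$M{\left(E,I \right)} = 2 I$ ($M{\left(E,I \right)} = I + I = 2 I$)
$M{\left(-158,87 \right)} + \left(-5538 + U{\left(43,-136 \right)}\right) = 2 \cdot 87 + \left(-5538 + \left(-1 + 43^{2} - -21080 + 70 \cdot 43\right)\right) = 174 + \left(-5538 + \left(-1 + 1849 + 21080 + 3010\right)\right) = 174 + \left(-5538 + 25938\right) = 174 + 20400 = 20574$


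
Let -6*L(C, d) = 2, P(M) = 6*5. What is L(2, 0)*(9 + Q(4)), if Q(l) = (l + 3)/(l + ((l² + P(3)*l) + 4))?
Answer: -1303/432 ≈ -3.0162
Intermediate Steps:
P(M) = 30
L(C, d) = -⅓ (L(C, d) = -⅙*2 = -⅓)
Q(l) = (3 + l)/(4 + l² + 31*l) (Q(l) = (l + 3)/(l + ((l² + 30*l) + 4)) = (3 + l)/(l + (4 + l² + 30*l)) = (3 + l)/(4 + l² + 31*l))
L(2, 0)*(9 + Q(4)) = -(9 + (3 + 4)/(4 + 4² + 31*4))/3 = -(9 + 7/(4 + 16 + 124))/3 = -(9 + 7/144)/3 = -⅓*1303/144 = -1303/432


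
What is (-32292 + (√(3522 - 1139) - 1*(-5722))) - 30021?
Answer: -56591 + √2383 ≈ -56542.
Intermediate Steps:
(-32292 + (√(3522 - 1139) - 1*(-5722))) - 30021 = (-32292 + (√2383 + 5722)) - 30021 = (-32292 + (5722 + √2383)) - 30021 = (-26570 + √2383) - 30021 = -56591 + √2383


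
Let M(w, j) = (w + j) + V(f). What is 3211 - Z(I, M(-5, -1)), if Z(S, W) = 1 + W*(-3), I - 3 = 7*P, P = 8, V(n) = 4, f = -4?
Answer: 3204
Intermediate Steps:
M(w, j) = 4 + j + w (M(w, j) = (w + j) + 4 = (j + w) + 4 = 4 + j + w)
I = 59 (I = 3 + 7*8 = 3 + 56 = 59)
Z(S, W) = 1 - 3*W
3211 - Z(I, M(-5, -1)) = 3211 - (1 - 3*(4 - 1 - 5)) = 3211 - (1 - 3*(-2)) = 3211 - (1 + 6) = 3211 - 1*7 = 3211 - 7 = 3204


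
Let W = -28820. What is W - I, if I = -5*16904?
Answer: 55700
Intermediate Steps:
I = -84520
W - I = -28820 - 1*(-84520) = -28820 + 84520 = 55700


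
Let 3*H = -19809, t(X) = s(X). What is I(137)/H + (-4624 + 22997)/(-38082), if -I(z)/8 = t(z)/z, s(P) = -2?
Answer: -5540342405/11483132034 ≈ -0.48248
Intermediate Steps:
t(X) = -2
I(z) = 16/z (I(z) = -(-16)/z = 16/z)
H = -6603 (H = (⅓)*(-19809) = -6603)
I(137)/H + (-4624 + 22997)/(-38082) = (16/137)/(-6603) + (-4624 + 22997)/(-38082) = (16*(1/137))*(-1/6603) + 18373*(-1/38082) = (16/137)*(-1/6603) - 18373/38082 = -16/904611 - 18373/38082 = -5540342405/11483132034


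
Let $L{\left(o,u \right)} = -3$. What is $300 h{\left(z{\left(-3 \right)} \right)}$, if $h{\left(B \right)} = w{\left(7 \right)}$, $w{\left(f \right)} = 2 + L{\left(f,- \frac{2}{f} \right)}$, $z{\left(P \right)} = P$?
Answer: $-300$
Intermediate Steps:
$w{\left(f \right)} = -1$ ($w{\left(f \right)} = 2 - 3 = -1$)
$h{\left(B \right)} = -1$
$300 h{\left(z{\left(-3 \right)} \right)} = 300 \left(-1\right) = -300$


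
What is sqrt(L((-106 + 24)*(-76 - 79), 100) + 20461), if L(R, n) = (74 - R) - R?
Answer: I*sqrt(4885) ≈ 69.893*I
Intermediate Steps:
L(R, n) = 74 - 2*R
sqrt(L((-106 + 24)*(-76 - 79), 100) + 20461) = sqrt((74 - 2*(-106 + 24)*(-76 - 79)) + 20461) = sqrt((74 - (-164)*(-155)) + 20461) = sqrt((74 - 2*12710) + 20461) = sqrt((74 - 25420) + 20461) = sqrt(-25346 + 20461) = sqrt(-4885) = I*sqrt(4885)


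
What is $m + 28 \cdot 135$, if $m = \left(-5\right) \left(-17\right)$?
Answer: $3865$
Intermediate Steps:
$m = 85$
$m + 28 \cdot 135 = 85 + 28 \cdot 135 = 85 + 3780 = 3865$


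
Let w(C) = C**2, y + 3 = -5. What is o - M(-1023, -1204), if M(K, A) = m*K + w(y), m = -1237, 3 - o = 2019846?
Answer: -3285358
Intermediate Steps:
y = -8 (y = -3 - 5 = -8)
o = -2019843 (o = 3 - 1*2019846 = 3 - 2019846 = -2019843)
M(K, A) = 64 - 1237*K (M(K, A) = -1237*K + (-8)**2 = -1237*K + 64 = 64 - 1237*K)
o - M(-1023, -1204) = -2019843 - (64 - 1237*(-1023)) = -2019843 - (64 + 1265451) = -2019843 - 1*1265515 = -2019843 - 1265515 = -3285358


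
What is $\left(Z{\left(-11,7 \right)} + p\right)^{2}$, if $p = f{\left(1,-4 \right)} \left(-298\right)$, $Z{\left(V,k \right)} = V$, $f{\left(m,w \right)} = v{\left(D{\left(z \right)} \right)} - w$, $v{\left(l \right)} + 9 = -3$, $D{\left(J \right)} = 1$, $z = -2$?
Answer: $5631129$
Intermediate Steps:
$v{\left(l \right)} = -12$ ($v{\left(l \right)} = -9 - 3 = -12$)
$f{\left(m,w \right)} = -12 - w$
$p = 2384$ ($p = \left(-12 - -4\right) \left(-298\right) = \left(-12 + 4\right) \left(-298\right) = \left(-8\right) \left(-298\right) = 2384$)
$\left(Z{\left(-11,7 \right)} + p\right)^{2} = \left(-11 + 2384\right)^{2} = 2373^{2} = 5631129$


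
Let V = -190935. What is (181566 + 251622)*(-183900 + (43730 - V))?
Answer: 21990788820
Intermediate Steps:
(181566 + 251622)*(-183900 + (43730 - V)) = (181566 + 251622)*(-183900 + (43730 - 1*(-190935))) = 433188*(-183900 + (43730 + 190935)) = 433188*(-183900 + 234665) = 433188*50765 = 21990788820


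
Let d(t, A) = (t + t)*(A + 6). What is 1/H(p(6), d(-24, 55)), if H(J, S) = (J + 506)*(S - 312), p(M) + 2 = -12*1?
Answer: -1/1594080 ≈ -6.2732e-7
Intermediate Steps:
p(M) = -14 (p(M) = -2 - 12*1 = -2 - 12 = -14)
d(t, A) = 2*t*(6 + A) (d(t, A) = (2*t)*(6 + A) = 2*t*(6 + A))
H(J, S) = (-312 + S)*(506 + J) (H(J, S) = (506 + J)*(-312 + S) = (-312 + S)*(506 + J))
1/H(p(6), d(-24, 55)) = 1/(-157872 - 312*(-14) + 506*(2*(-24)*(6 + 55)) - 28*(-24)*(6 + 55)) = 1/(-157872 + 4368 + 506*(2*(-24)*61) - 28*(-24)*61) = 1/(-157872 + 4368 + 506*(-2928) - 14*(-2928)) = 1/(-157872 + 4368 - 1481568 + 40992) = 1/(-1594080) = -1/1594080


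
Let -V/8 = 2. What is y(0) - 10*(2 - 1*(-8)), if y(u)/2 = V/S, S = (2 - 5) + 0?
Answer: -268/3 ≈ -89.333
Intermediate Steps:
V = -16 (V = -8*2 = -16)
S = -3 (S = -3 + 0 = -3)
y(u) = 32/3 (y(u) = 2*(-16/(-3)) = 2*(-16*(-1/3)) = 2*(16/3) = 32/3)
y(0) - 10*(2 - 1*(-8)) = 32/3 - 10*(2 - 1*(-8)) = 32/3 - 10*(2 + 8) = 32/3 - 10*10 = 32/3 - 100 = -268/3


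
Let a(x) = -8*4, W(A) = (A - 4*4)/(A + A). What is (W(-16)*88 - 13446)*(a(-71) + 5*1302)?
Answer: -86533124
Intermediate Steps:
W(A) = (-16 + A)/(2*A) (W(A) = (A - 16)/((2*A)) = (-16 + A)*(1/(2*A)) = (-16 + A)/(2*A))
a(x) = -32
(W(-16)*88 - 13446)*(a(-71) + 5*1302) = (((1/2)*(-16 - 16)/(-16))*88 - 13446)*(-32 + 5*1302) = (((1/2)*(-1/16)*(-32))*88 - 13446)*(-32 + 6510) = (1*88 - 13446)*6478 = (88 - 13446)*6478 = -13358*6478 = -86533124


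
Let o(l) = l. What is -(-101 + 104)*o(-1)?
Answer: 3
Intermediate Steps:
-(-101 + 104)*o(-1) = -(-101 + 104)*(-1) = -3*(-1) = -1*(-3) = 3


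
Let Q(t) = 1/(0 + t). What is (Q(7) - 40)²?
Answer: 77841/49 ≈ 1588.6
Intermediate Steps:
Q(t) = 1/t
(Q(7) - 40)² = (1/7 - 40)² = (⅐ - 40)² = (-279/7)² = 77841/49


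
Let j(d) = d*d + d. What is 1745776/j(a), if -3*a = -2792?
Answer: 1963998/975455 ≈ 2.0134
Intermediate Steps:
a = 2792/3 (a = -⅓*(-2792) = 2792/3 ≈ 930.67)
j(d) = d + d² (j(d) = d² + d = d + d²)
1745776/j(a) = 1745776/((2792*(1 + 2792/3)/3)) = 1745776/(((2792/3)*(2795/3))) = 1745776/(7803640/9) = 1745776*(9/7803640) = 1963998/975455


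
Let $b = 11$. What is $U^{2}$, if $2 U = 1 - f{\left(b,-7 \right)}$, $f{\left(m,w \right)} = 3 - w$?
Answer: $\frac{81}{4} \approx 20.25$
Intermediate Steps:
$U = - \frac{9}{2}$ ($U = \frac{1 - \left(3 - -7\right)}{2} = \frac{1 - \left(3 + 7\right)}{2} = \frac{1 - 10}{2} = \frac{1}{2} \left(-9\right) = - \frac{9}{2} \approx -4.5$)
$U^{2} = \left(- \frac{9}{2}\right)^{2} = \frac{81}{4}$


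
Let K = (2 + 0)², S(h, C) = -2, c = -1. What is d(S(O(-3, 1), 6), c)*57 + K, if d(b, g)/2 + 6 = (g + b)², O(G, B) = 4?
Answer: 346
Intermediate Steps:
K = 4 (K = 2² = 4)
d(b, g) = -12 + 2*(b + g)² (d(b, g) = -12 + 2*(g + b)² = -12 + 2*(b + g)²)
d(S(O(-3, 1), 6), c)*57 + K = (-12 + 2*(-2 - 1)²)*57 + 4 = (-12 + 2*(-3)²)*57 + 4 = (-12 + 2*9)*57 + 4 = (-12 + 18)*57 + 4 = 6*57 + 4 = 342 + 4 = 346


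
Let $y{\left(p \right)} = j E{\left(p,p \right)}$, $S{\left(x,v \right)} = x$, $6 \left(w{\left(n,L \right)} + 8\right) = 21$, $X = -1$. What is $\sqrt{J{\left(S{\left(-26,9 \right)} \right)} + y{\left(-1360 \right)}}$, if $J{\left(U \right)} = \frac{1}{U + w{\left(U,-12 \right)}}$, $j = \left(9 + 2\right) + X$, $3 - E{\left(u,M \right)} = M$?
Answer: $\frac{2 \sqrt{12679277}}{61} \approx 116.75$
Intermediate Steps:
$w{\left(n,L \right)} = - \frac{9}{2}$ ($w{\left(n,L \right)} = -8 + \frac{1}{6} \cdot 21 = -8 + \frac{7}{2} = - \frac{9}{2}$)
$E{\left(u,M \right)} = 3 - M$
$j = 10$ ($j = \left(9 + 2\right) - 1 = 11 - 1 = 10$)
$J{\left(U \right)} = \frac{1}{- \frac{9}{2} + U}$ ($J{\left(U \right)} = \frac{1}{U - \frac{9}{2}} = \frac{1}{- \frac{9}{2} + U}$)
$y{\left(p \right)} = 30 - 10 p$ ($y{\left(p \right)} = 10 \left(3 - p\right) = 30 - 10 p$)
$\sqrt{J{\left(S{\left(-26,9 \right)} \right)} + y{\left(-1360 \right)}} = \sqrt{\frac{2}{-9 + 2 \left(-26\right)} + \left(30 - -13600\right)} = \sqrt{\frac{2}{-9 - 52} + \left(30 + 13600\right)} = \sqrt{\frac{2}{-61} + 13630} = \sqrt{2 \left(- \frac{1}{61}\right) + 13630} = \sqrt{- \frac{2}{61} + 13630} = \sqrt{\frac{831428}{61}} = \frac{2 \sqrt{12679277}}{61}$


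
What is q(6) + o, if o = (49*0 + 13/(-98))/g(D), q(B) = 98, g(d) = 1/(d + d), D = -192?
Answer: 7298/49 ≈ 148.94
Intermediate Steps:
g(d) = 1/(2*d)
o = 2496/49 (o = (49*0 + 13/(-98))/(((½)/(-192))) = (0 + 13*(-1/98))/(((½)*(-1/192))) = (0 - 13/98)/(-1/384) = -13/98*(-384) = 2496/49 ≈ 50.939)
q(6) + o = 98 + 2496/49 = 7298/49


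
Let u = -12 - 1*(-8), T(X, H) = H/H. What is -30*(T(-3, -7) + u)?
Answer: 90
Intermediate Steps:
T(X, H) = 1
u = -4 (u = -12 + 8 = -4)
-30*(T(-3, -7) + u) = -30*(1 - 4) = -30*(-3) = 90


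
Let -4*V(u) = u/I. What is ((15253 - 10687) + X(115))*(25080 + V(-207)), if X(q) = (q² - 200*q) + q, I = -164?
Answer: -41903939331/328 ≈ -1.2776e+8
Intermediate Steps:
V(u) = u/656 (V(u) = -u/(4*(-164)) = -u*(-1)/(4*164) = -(-1)*u/656 = u/656)
X(q) = q² - 199*q
((15253 - 10687) + X(115))*(25080 + V(-207)) = ((15253 - 10687) + 115*(-199 + 115))*(25080 + (1/656)*(-207)) = (4566 + 115*(-84))*(25080 - 207/656) = (4566 - 9660)*(16452273/656) = -5094*16452273/656 = -41903939331/328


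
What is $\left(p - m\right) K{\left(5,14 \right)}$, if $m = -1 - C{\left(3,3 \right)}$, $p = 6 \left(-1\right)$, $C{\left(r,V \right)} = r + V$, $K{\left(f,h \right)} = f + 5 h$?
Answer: $75$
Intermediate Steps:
$C{\left(r,V \right)} = V + r$
$p = -6$
$m = -7$ ($m = -1 - \left(3 + 3\right) = -1 - 6 = -7$)
$\left(p - m\right) K{\left(5,14 \right)} = \left(-6 - -7\right) \left(5 + 5 \cdot 14\right) = \left(-6 + 7\right) \left(5 + 70\right) = 1 \cdot 75 = 75$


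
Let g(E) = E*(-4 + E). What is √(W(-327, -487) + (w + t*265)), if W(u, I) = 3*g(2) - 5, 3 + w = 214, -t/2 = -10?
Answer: √5494 ≈ 74.122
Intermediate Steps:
t = 20 (t = -2*(-10) = 20)
w = 211 (w = -3 + 214 = 211)
W(u, I) = -17 (W(u, I) = 3*(2*(-4 + 2)) - 5 = 3*(2*(-2)) - 5 = 3*(-4) - 5 = -12 - 5 = -17)
√(W(-327, -487) + (w + t*265)) = √(-17 + (211 + 20*265)) = √(-17 + (211 + 5300)) = √(-17 + 5511) = √5494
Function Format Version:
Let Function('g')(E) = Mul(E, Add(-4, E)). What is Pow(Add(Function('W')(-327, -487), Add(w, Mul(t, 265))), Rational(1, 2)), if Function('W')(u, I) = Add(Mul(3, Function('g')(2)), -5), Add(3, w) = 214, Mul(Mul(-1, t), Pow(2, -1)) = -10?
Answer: Pow(5494, Rational(1, 2)) ≈ 74.122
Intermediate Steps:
t = 20 (t = Mul(-2, -10) = 20)
w = 211 (w = Add(-3, 214) = 211)
Function('W')(u, I) = -17 (Function('W')(u, I) = Add(Mul(3, Mul(2, Add(-4, 2))), -5) = Add(Mul(3, Mul(2, -2)), -5) = Add(Mul(3, -4), -5) = Add(-12, -5) = -17)
Pow(Add(Function('W')(-327, -487), Add(w, Mul(t, 265))), Rational(1, 2)) = Pow(Add(-17, Add(211, Mul(20, 265))), Rational(1, 2)) = Pow(Add(-17, Add(211, 5300)), Rational(1, 2)) = Pow(Add(-17, 5511), Rational(1, 2)) = Pow(5494, Rational(1, 2))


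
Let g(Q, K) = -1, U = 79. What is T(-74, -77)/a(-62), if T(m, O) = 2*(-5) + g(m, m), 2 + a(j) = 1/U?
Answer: 869/157 ≈ 5.5350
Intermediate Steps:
a(j) = -157/79 (a(j) = -2 + 1/79 = -157/79)
T(m, O) = -11 (T(m, O) = 2*(-5) - 1 = -10 - 1 = -11)
T(-74, -77)/a(-62) = -11/(-157/79) = -11*(-79/157) = 869/157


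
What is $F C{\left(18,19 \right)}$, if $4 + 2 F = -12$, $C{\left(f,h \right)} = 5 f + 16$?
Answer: $-848$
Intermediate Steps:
$C{\left(f,h \right)} = 16 + 5 f$
$F = -8$ ($F = -2 + \frac{1}{2} \left(-12\right) = -2 - 6 = -8$)
$F C{\left(18,19 \right)} = - 8 \left(16 + 5 \cdot 18\right) = - 8 \left(16 + 90\right) = \left(-8\right) 106 = -848$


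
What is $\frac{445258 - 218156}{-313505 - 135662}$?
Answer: $- \frac{9874}{19529} \approx -0.50561$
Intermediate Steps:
$\frac{445258 - 218156}{-313505 - 135662} = \frac{227102}{-449167} = 227102 \left(- \frac{1}{449167}\right) = - \frac{9874}{19529}$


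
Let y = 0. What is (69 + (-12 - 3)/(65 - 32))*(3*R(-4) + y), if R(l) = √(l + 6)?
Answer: 2262*√2/11 ≈ 290.81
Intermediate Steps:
R(l) = √(6 + l)
(69 + (-12 - 3)/(65 - 32))*(3*R(-4) + y) = (69 + (-12 - 3)/(65 - 32))*(3*√(6 - 4) + 0) = (69 - 15/33)*(3*√2 + 0) = (69 - 15*1/33)*(3*√2) = (69 - 5/11)*(3*√2) = 754*(3*√2)/11 = 2262*√2/11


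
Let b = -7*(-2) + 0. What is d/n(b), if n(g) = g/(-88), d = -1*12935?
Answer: 569140/7 ≈ 81306.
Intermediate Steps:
d = -12935
b = 14 (b = 14 + 0 = 14)
n(g) = -g/88 (n(g) = g*(-1/88) = -g/88)
d/n(b) = -12935/((-1/88*14)) = -12935/(-7/44) = -12935*(-44/7) = 569140/7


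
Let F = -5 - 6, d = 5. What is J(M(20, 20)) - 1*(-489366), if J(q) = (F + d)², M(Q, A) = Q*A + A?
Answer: 489402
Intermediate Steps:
M(Q, A) = A + A*Q (M(Q, A) = A*Q + A = A + A*Q)
F = -11
J(q) = 36 (J(q) = (-11 + 5)² = (-6)² = 36)
J(M(20, 20)) - 1*(-489366) = 36 - 1*(-489366) = 36 + 489366 = 489402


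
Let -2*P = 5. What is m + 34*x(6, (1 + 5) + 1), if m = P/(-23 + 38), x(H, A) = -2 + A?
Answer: 1019/6 ≈ 169.83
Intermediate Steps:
P = -5/2 (P = -1/2*5 = -5/2 ≈ -2.5000)
m = -1/6 (m = -5/(2*(-23 + 38)) = -5/2/15 = -5/2*1/15 = -1/6 ≈ -0.16667)
m + 34*x(6, (1 + 5) + 1) = -1/6 + 34*(-2 + ((1 + 5) + 1)) = -1/6 + 34*(-2 + (6 + 1)) = -1/6 + 34*(-2 + 7) = -1/6 + 34*5 = -1/6 + 170 = 1019/6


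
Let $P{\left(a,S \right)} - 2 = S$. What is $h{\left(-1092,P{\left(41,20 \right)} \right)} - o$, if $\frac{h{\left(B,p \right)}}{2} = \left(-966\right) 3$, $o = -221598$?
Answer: $215802$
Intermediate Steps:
$P{\left(a,S \right)} = 2 + S$
$h{\left(B,p \right)} = -5796$ ($h{\left(B,p \right)} = 2 \left(\left(-966\right) 3\right) = 2 \left(-2898\right) = -5796$)
$h{\left(-1092,P{\left(41,20 \right)} \right)} - o = -5796 - -221598 = -5796 + 221598 = 215802$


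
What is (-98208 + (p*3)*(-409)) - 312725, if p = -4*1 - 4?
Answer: -401117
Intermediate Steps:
p = -8 (p = -4 - 4 = -8)
(-98208 + (p*3)*(-409)) - 312725 = (-98208 - 8*3*(-409)) - 312725 = (-98208 - 24*(-409)) - 312725 = (-98208 + 9816) - 312725 = -88392 - 312725 = -401117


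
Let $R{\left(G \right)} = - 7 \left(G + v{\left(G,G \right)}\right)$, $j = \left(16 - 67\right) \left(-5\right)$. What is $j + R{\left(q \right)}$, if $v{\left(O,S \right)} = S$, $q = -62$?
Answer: $1123$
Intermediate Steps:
$j = 255$ ($j = \left(-51\right) \left(-5\right) = 255$)
$R{\left(G \right)} = - 14 G$ ($R{\left(G \right)} = - 7 \left(G + G\right) = - 7 \cdot 2 G = - 14 G$)
$j + R{\left(q \right)} = 255 - -868 = 255 + 868 = 1123$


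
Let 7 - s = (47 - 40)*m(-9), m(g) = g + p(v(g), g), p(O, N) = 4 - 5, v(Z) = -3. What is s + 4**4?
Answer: 333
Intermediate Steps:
p(O, N) = -1
m(g) = -1 + g (m(g) = g - 1 = -1 + g)
s = 77 (s = 7 - (47 - 40)*(-1 - 9) = 7 - 7*(-10) = 7 - 1*(-70) = 7 + 70 = 77)
s + 4**4 = 77 + 4**4 = 77 + 256 = 333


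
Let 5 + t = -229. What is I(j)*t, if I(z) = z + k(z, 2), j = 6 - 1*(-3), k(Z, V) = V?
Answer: -2574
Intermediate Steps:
j = 9 (j = 6 + 3 = 9)
I(z) = 2 + z (I(z) = z + 2 = 2 + z)
t = -234 (t = -5 - 229 = -234)
I(j)*t = (2 + 9)*(-234) = 11*(-234) = -2574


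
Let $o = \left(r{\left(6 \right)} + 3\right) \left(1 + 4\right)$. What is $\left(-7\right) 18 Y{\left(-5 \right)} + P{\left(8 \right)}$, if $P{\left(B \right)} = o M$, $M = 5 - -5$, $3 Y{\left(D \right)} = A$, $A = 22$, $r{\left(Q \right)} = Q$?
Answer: $-474$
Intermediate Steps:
$o = 45$ ($o = \left(6 + 3\right) \left(1 + 4\right) = 9 \cdot 5 = 45$)
$Y{\left(D \right)} = \frac{22}{3}$ ($Y{\left(D \right)} = \frac{1}{3} \cdot 22 = \frac{22}{3}$)
$M = 10$ ($M = 5 + 5 = 10$)
$P{\left(B \right)} = 450$ ($P{\left(B \right)} = 45 \cdot 10 = 450$)
$\left(-7\right) 18 Y{\left(-5 \right)} + P{\left(8 \right)} = \left(-7\right) 18 \cdot \frac{22}{3} + 450 = \left(-126\right) \frac{22}{3} + 450 = -924 + 450 = -474$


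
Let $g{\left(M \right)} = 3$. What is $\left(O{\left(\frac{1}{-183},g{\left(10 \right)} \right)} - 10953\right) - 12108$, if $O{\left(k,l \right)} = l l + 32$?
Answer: $-23020$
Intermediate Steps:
$O{\left(k,l \right)} = 32 + l^{2}$ ($O{\left(k,l \right)} = l^{2} + 32 = 32 + l^{2}$)
$\left(O{\left(\frac{1}{-183},g{\left(10 \right)} \right)} - 10953\right) - 12108 = \left(\left(32 + 3^{2}\right) - 10953\right) - 12108 = \left(\left(32 + 9\right) - 10953\right) - 12108 = \left(41 - 10953\right) - 12108 = -10912 - 12108 = -23020$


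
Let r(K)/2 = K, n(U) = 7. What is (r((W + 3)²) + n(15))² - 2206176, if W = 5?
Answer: -2187951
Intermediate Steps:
r(K) = 2*K
(r((W + 3)²) + n(15))² - 2206176 = (2*(5 + 3)² + 7)² - 2206176 = (2*8² + 7)² - 2206176 = (2*64 + 7)² - 2206176 = (128 + 7)² - 2206176 = 135² - 2206176 = 18225 - 2206176 = -2187951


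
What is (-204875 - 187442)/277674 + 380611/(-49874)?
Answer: -2846640838/314743479 ≈ -9.0443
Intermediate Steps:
(-204875 - 187442)/277674 + 380611/(-49874) = -392317*1/277674 + 380611*(-1/49874) = -392317/277674 - 34601/4534 = -2846640838/314743479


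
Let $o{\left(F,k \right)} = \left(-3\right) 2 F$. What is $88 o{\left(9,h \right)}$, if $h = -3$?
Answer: $-4752$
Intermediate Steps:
$o{\left(F,k \right)} = - 6 F$
$88 o{\left(9,h \right)} = 88 \left(\left(-6\right) 9\right) = 88 \left(-54\right) = -4752$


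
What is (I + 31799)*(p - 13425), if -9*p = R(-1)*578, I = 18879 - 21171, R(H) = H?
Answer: -3548128229/9 ≈ -3.9424e+8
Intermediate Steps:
I = -2292
p = 578/9 (p = -(-1)*578/9 = -⅑*(-578) = 578/9 ≈ 64.222)
(I + 31799)*(p - 13425) = (-2292 + 31799)*(578/9 - 13425) = 29507*(-120247/9) = -3548128229/9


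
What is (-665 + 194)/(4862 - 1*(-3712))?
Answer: -157/2858 ≈ -0.054934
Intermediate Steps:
(-665 + 194)/(4862 - 1*(-3712)) = -471/(4862 + 3712) = -471/8574 = -471*1/8574 = -157/2858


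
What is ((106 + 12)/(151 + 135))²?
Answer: 3481/20449 ≈ 0.17023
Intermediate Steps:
((106 + 12)/(151 + 135))² = (118/286)² = (118*(1/286))² = (59/143)² = 3481/20449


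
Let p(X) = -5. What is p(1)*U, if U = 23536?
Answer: -117680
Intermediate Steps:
p(1)*U = -5*23536 = -117680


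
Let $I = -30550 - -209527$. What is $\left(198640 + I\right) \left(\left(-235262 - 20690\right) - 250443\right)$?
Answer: $-191223360715$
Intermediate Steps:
$I = 178977$ ($I = -30550 + 209527 = 178977$)
$\left(198640 + I\right) \left(\left(-235262 - 20690\right) - 250443\right) = \left(198640 + 178977\right) \left(\left(-235262 - 20690\right) - 250443\right) = 377617 \left(-255952 - 250443\right) = 377617 \left(-506395\right) = -191223360715$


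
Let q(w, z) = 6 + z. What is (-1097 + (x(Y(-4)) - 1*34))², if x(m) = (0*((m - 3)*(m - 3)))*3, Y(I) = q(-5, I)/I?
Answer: 1279161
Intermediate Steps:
Y(I) = (6 + I)/I
x(m) = 0 (x(m) = (0*((-3 + m)*(-3 + m)))*3 = (0*(-3 + m)²)*3 = 0*3 = 0)
(-1097 + (x(Y(-4)) - 1*34))² = (-1097 + (0 - 1*34))² = (-1097 + (0 - 34))² = (-1097 - 34)² = (-1131)² = 1279161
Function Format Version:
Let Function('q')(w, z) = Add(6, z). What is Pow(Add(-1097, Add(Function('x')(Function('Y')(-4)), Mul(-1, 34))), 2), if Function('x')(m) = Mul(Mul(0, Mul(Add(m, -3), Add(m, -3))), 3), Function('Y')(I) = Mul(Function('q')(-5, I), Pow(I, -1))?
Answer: 1279161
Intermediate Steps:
Function('Y')(I) = Mul(Pow(I, -1), Add(6, I)) (Function('Y')(I) = Mul(Add(6, I), Pow(I, -1)) = Mul(Pow(I, -1), Add(6, I)))
Function('x')(m) = 0 (Function('x')(m) = Mul(Mul(0, Mul(Add(-3, m), Add(-3, m))), 3) = Mul(Mul(0, Pow(Add(-3, m), 2)), 3) = Mul(0, 3) = 0)
Pow(Add(-1097, Add(Function('x')(Function('Y')(-4)), Mul(-1, 34))), 2) = Pow(Add(-1097, Add(0, Mul(-1, 34))), 2) = Pow(Add(-1097, Add(0, -34)), 2) = Pow(Add(-1097, -34), 2) = Pow(-1131, 2) = 1279161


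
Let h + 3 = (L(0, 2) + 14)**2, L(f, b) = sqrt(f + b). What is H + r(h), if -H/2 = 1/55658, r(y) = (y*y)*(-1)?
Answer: -1101833598/27829 - 10920*sqrt(2) ≈ -55036.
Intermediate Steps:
L(f, b) = sqrt(b + f)
h = -3 + (14 + sqrt(2))**2 (h = -3 + (sqrt(2 + 0) + 14)**2 = -3 + (sqrt(2) + 14)**2 = -3 + (14 + sqrt(2))**2 ≈ 234.60)
r(y) = -y**2 (r(y) = y**2*(-1) = -y**2)
H = -1/27829 (H = -2/55658 = -2*1/55658 = -1/27829 ≈ -3.5934e-5)
H + r(h) = -1/27829 - (195 + 28*sqrt(2))**2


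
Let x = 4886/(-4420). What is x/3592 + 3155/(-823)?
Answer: -25047410189/6533237360 ≈ -3.8338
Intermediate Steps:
x = -2443/2210 (x = 4886*(-1/4420) = -2443/2210 ≈ -1.1054)
x/3592 + 3155/(-823) = -2443/2210/3592 + 3155/(-823) = -2443/2210*1/3592 + 3155*(-1/823) = -2443/7938320 - 3155/823 = -25047410189/6533237360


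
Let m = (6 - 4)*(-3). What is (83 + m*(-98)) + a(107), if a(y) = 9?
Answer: 680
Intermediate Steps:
m = -6 (m = 2*(-3) = -6)
(83 + m*(-98)) + a(107) = (83 - 6*(-98)) + 9 = (83 + 588) + 9 = 671 + 9 = 680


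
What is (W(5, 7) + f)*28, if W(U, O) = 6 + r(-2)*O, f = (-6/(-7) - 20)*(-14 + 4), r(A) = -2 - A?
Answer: 5528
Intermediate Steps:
f = 1340/7 (f = (-6*(-1/7) - 20)*(-10) = (6/7 - 20)*(-10) = -134/7*(-10) = 1340/7 ≈ 191.43)
W(U, O) = 6 (W(U, O) = 6 + (-2 - 1*(-2))*O = 6 + (-2 + 2)*O = 6 + 0*O = 6 + 0 = 6)
(W(5, 7) + f)*28 = (6 + 1340/7)*28 = (1382/7)*28 = 5528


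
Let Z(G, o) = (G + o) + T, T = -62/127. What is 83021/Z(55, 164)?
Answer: 10543667/27751 ≈ 379.94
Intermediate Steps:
T = -62/127 (T = -62*1/127 = -62/127 ≈ -0.48819)
Z(G, o) = -62/127 + G + o (Z(G, o) = (G + o) - 62/127 = -62/127 + G + o)
83021/Z(55, 164) = 83021/(-62/127 + 55 + 164) = 83021/(27751/127) = 83021*(127/27751) = 10543667/27751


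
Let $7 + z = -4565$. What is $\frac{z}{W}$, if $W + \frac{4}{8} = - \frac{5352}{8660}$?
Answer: $\frac{19796760}{4841} \approx 4089.4$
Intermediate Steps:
$z = -4572$ ($z = -7 - 4565 = -4572$)
$W = - \frac{4841}{4330}$ ($W = - \frac{1}{2} - \frac{5352}{8660} = - \frac{1}{2} - \frac{1338}{2165} = - \frac{4841}{4330} \approx -1.118$)
$\frac{z}{W} = - \frac{4572}{- \frac{4841}{4330}} = \left(-4572\right) \left(- \frac{4330}{4841}\right) = \frac{19796760}{4841}$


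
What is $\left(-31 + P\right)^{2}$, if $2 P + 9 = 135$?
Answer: $1024$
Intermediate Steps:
$P = 63$ ($P = - \frac{9}{2} + \frac{1}{2} \cdot 135 = - \frac{9}{2} + \frac{135}{2} = 63$)
$\left(-31 + P\right)^{2} = \left(-31 + 63\right)^{2} = 32^{2} = 1024$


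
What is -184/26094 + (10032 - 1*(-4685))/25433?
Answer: 189672863/331824351 ≈ 0.57161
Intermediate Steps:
-184/26094 + (10032 - 1*(-4685))/25433 = -184*1/26094 + (10032 + 4685)*(1/25433) = -92/13047 + 14717*(1/25433) = -92/13047 + 14717/25433 = 189672863/331824351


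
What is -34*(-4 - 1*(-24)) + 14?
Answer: -666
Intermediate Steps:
-34*(-4 - 1*(-24)) + 14 = -34*(-4 + 24) + 14 = -34*20 + 14 = -680 + 14 = -666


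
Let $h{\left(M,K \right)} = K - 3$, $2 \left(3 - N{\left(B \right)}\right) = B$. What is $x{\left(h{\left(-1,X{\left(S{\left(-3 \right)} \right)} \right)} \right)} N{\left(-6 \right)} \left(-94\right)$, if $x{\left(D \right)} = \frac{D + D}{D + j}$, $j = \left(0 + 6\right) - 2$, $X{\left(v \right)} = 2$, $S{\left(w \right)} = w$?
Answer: $376$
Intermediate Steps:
$j = 4$ ($j = 6 - 2 = 4$)
$N{\left(B \right)} = 3 - \frac{B}{2}$
$h{\left(M,K \right)} = -3 + K$
$x{\left(D \right)} = \frac{2 D}{4 + D}$ ($x{\left(D \right)} = \frac{D + D}{D + 4} = \frac{2 D}{4 + D}$)
$x{\left(h{\left(-1,X{\left(S{\left(-3 \right)} \right)} \right)} \right)} N{\left(-6 \right)} \left(-94\right) = \frac{2 \left(-3 + 2\right)}{4 + \left(-3 + 2\right)} \left(3 - -3\right) \left(-94\right) = 2 \left(-1\right) \frac{1}{4 - 1} \left(3 + 3\right) \left(-94\right) = 2 \left(-1\right) \frac{1}{3} \cdot 6 \left(-94\right) = \left(- \frac{2}{3}\right) 6 \left(-94\right) = \left(-4\right) \left(-94\right) = 376$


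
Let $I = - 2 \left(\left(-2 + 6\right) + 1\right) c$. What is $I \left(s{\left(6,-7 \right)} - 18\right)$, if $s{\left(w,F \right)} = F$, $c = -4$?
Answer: $-1000$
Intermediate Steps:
$I = 40$ ($I = - 2 \left(\left(-2 + 6\right) + 1\right) \left(-4\right) = - 2 \left(4 + 1\right) \left(-4\right) = \left(-2\right) 5 \left(-4\right) = \left(-10\right) \left(-4\right) = 40$)
$I \left(s{\left(6,-7 \right)} - 18\right) = 40 \left(-7 - 18\right) = 40 \left(-25\right) = -1000$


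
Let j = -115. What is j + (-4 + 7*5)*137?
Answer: 4132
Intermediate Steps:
j + (-4 + 7*5)*137 = -115 + (-4 + 7*5)*137 = -115 + (-4 + 35)*137 = -115 + 31*137 = -115 + 4247 = 4132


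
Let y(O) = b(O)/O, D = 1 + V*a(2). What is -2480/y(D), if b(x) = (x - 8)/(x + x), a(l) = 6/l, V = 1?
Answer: 19840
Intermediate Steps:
D = 4 (D = 1 + 1*(6/2) = 1 + 1*(6*(½)) = 1 + 1*3 = 1 + 3 = 4)
b(x) = (-8 + x)/(2*x) (b(x) = (-8 + x)/((2*x)) = (-8 + x)*(1/(2*x)) = (-8 + x)/(2*x))
y(O) = (-8 + O)/(2*O²) (y(O) = ((-8 + O)/(2*O))/O = (-8 + O)/(2*O²))
-2480/y(D) = -2480*32/(-8 + 4) = -2480/((½)*(1/16)*(-4)) = -2480/(-⅛) = -2480*(-8) = 19840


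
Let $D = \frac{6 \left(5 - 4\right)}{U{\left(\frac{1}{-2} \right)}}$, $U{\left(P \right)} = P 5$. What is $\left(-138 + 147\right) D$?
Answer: $- \frac{108}{5} \approx -21.6$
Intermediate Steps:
$U{\left(P \right)} = 5 P$
$D = - \frac{12}{5}$ ($D = \frac{6 \left(5 - 4\right)}{5 \frac{1}{-2}} = \frac{6 \cdot 1}{5 \left(- \frac{1}{2}\right)} = \frac{6}{- \frac{5}{2}} = 6 \left(- \frac{2}{5}\right) = - \frac{12}{5} \approx -2.4$)
$\left(-138 + 147\right) D = \left(-138 + 147\right) \left(- \frac{12}{5}\right) = 9 \left(- \frac{12}{5}\right) = - \frac{108}{5}$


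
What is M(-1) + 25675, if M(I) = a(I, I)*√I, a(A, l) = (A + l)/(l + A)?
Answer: 25675 + I ≈ 25675.0 + 1.0*I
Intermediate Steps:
a(A, l) = 1 (a(A, l) = (A + l)/(A + l) = 1)
M(I) = √I (M(I) = 1*√I = √I)
M(-1) + 25675 = √(-1) + 25675 = I + 25675 = 25675 + I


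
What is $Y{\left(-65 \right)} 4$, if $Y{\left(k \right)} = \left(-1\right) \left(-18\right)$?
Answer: $72$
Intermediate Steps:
$Y{\left(k \right)} = 18$
$Y{\left(-65 \right)} 4 = 18 \cdot 4 = 72$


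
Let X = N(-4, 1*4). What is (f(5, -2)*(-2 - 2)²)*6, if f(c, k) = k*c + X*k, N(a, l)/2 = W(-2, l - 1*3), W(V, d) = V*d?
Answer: -192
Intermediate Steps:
N(a, l) = 12 - 4*l (N(a, l) = 2*(-2*(l - 1*3)) = 2*(-2*(l - 3)) = 2*(-2*(-3 + l)) = 2*(6 - 2*l) = 12 - 4*l)
X = -4 (X = 12 - 4*4 = 12 - 16 = -4)
f(c, k) = -4*k + c*k (f(c, k) = k*c - 4*k = c*k - 4*k = -4*k + c*k)
(f(5, -2)*(-2 - 2)²)*6 = ((-2*(-4 + 5))*(-2 - 2)²)*6 = (-2*1*(-4)²)*6 = -2*16*6 = -32*6 = -192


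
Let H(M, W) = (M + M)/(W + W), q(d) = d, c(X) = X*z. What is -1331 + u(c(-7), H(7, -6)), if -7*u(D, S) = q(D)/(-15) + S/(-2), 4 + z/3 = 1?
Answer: -79829/60 ≈ -1330.5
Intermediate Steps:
z = -9 (z = -12 + 3*1 = -12 + 3 = -9)
c(X) = -9*X (c(X) = X*(-9) = -9*X)
H(M, W) = M/W (H(M, W) = (2*M)/((2*W)) = (2*M)*(1/(2*W)) = M/W)
u(D, S) = S/14 + D/105 (u(D, S) = -(D/(-15) + S/(-2))/7 = -(D*(-1/15) + S*(-1/2))/7 = -(-D/15 - S/2)/7 = -(-S/2 - D/15)/7 = S/14 + D/105)
-1331 + u(c(-7), H(7, -6)) = -1331 + ((7/(-6))/14 + (-9*(-7))/105) = -1331 + ((7*(-1/6))/14 + (1/105)*63) = -1331 + ((1/14)*(-7/6) + 3/5) = -1331 + (-1/12 + 3/5) = -1331 + 31/60 = -79829/60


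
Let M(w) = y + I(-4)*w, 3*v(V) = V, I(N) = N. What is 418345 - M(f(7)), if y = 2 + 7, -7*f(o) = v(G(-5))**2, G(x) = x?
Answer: 26355068/63 ≈ 4.1833e+5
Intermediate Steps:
v(V) = V/3
f(o) = -25/63 (f(o) = -((1/3)*(-5))**2/7 = -(-5/3)**2/7 = -1/7*25/9 = -25/63)
y = 9
M(w) = 9 - 4*w
418345 - M(f(7)) = 418345 - (9 - 4*(-25/63)) = 418345 - (9 + 100/63) = 418345 - 1*667/63 = 418345 - 667/63 = 26355068/63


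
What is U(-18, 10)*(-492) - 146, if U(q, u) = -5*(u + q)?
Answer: -19826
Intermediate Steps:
U(q, u) = -5*q - 5*u (U(q, u) = -5*(q + u) = -5*q - 5*u)
U(-18, 10)*(-492) - 146 = (-5*(-18) - 5*10)*(-492) - 146 = (90 - 50)*(-492) - 146 = 40*(-492) - 146 = -19680 - 146 = -19826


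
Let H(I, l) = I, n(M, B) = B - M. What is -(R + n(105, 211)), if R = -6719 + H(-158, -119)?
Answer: 6771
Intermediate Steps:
R = -6877 (R = -6719 - 158 = -6877)
-(R + n(105, 211)) = -(-6877 + (211 - 1*105)) = -(-6877 + (211 - 105)) = -(-6877 + 106) = -1*(-6771) = 6771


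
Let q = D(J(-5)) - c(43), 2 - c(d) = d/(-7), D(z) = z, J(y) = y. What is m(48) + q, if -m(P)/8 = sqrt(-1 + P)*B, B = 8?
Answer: -92/7 - 64*sqrt(47) ≈ -451.90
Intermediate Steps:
m(P) = -64*sqrt(-1 + P) (m(P) = -8*sqrt(-1 + P)*8 = -64*sqrt(-1 + P))
c(d) = 2 + d/7 (c(d) = 2 - d/(-7) = 2 - d*(-1)/7 = 2 - (-1)*d/7 = 2 + d/7)
q = -92/7 (q = -5 - (2 + (1/7)*43) = -5 - (2 + 43/7) = -5 - 1*57/7 = -5 - 57/7 = -92/7 ≈ -13.143)
m(48) + q = -64*sqrt(-1 + 48) - 92/7 = -64*sqrt(47) - 92/7 = -92/7 - 64*sqrt(47)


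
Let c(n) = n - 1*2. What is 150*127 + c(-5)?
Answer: 19043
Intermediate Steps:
c(n) = -2 + n (c(n) = n - 2 = -2 + n)
150*127 + c(-5) = 150*127 + (-2 - 5) = 19050 - 7 = 19043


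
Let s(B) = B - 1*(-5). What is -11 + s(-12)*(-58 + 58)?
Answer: -11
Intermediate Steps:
s(B) = 5 + B (s(B) = B + 5 = 5 + B)
-11 + s(-12)*(-58 + 58) = -11 + (5 - 12)*(-58 + 58) = -11 - 7*0 = -11 + 0 = -11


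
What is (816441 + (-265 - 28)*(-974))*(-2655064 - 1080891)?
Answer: -4116361145965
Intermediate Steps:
(816441 + (-265 - 28)*(-974))*(-2655064 - 1080891) = (816441 - 293*(-974))*(-3735955) = (816441 + 285382)*(-3735955) = 1101823*(-3735955) = -4116361145965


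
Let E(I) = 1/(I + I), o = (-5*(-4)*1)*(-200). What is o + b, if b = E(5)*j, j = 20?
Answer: -3998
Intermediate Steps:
o = -4000 (o = (20*1)*(-200) = 20*(-200) = -4000)
E(I) = 1/(2*I)
b = 2 (b = ((1/2)/5)*20 = ((1/2)*(1/5))*20 = (1/10)*20 = 2)
o + b = -4000 + 2 = -3998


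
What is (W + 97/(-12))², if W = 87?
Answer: 896809/144 ≈ 6227.8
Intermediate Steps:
(W + 97/(-12))² = (87 + 97/(-12))² = (87 + 97*(-1/12))² = (87 - 97/12)² = (947/12)² = 896809/144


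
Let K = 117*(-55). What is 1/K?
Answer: -1/6435 ≈ -0.00015540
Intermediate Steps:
K = -6435
1/K = 1/(-6435) = -1/6435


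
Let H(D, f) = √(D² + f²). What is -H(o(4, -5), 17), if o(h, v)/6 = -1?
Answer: -5*√13 ≈ -18.028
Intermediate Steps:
o(h, v) = -6 (o(h, v) = 6*(-1) = -6)
-H(o(4, -5), 17) = -√((-6)² + 17²) = -√(36 + 289) = -√325 = -5*√13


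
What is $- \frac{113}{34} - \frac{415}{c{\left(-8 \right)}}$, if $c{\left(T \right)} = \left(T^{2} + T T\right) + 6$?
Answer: $- \frac{7313}{1139} \approx -6.4205$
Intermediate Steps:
$c{\left(T \right)} = 6 + 2 T^{2}$ ($c{\left(T \right)} = \left(T^{2} + T^{2}\right) + 6 = 2 T^{2} + 6 = 6 + 2 T^{2}$)
$- \frac{113}{34} - \frac{415}{c{\left(-8 \right)}} = - \frac{113}{34} - \frac{415}{6 + 2 \left(-8\right)^{2}} = \left(-113\right) \frac{1}{34} - \frac{415}{6 + 2 \cdot 64} = - \frac{113}{34} - \frac{415}{6 + 128} = - \frac{113}{34} - \frac{415}{134} = - \frac{7313}{1139}$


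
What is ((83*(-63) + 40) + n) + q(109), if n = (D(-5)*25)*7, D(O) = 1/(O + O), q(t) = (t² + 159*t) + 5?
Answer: 48021/2 ≈ 24011.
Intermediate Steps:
q(t) = 5 + t² + 159*t
D(O) = 1/(2*O)
n = -35/2 (n = (((½)/(-5))*25)*7 = (((½)*(-⅕))*25)*7 = -⅒*25*7 = -5/2*7 = -35/2 ≈ -17.500)
((83*(-63) + 40) + n) + q(109) = ((83*(-63) + 40) - 35/2) + (5 + 109² + 159*109) = ((-5229 + 40) - 35/2) + (5 + 11881 + 17331) = (-5189 - 35/2) + 29217 = -10413/2 + 29217 = 48021/2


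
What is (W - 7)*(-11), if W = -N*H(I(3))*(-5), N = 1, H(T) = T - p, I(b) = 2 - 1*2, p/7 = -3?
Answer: -1078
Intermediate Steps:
p = -21 (p = 7*(-3) = -21)
I(b) = 0 (I(b) = 2 - 2 = 0)
H(T) = 21 + T (H(T) = T - 1*(-21) = T + 21 = 21 + T)
W = 105 (W = -1*(21 + 0)*(-5) = -1*21*(-5) = -21*(-5) = -1*(-105) = 105)
(W - 7)*(-11) = (105 - 7)*(-11) = 98*(-11) = -1078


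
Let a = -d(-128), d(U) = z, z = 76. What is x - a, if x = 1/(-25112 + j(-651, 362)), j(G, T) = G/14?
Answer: 3824090/50317 ≈ 76.000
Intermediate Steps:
d(U) = 76
j(G, T) = G/14 (j(G, T) = G*(1/14) = G/14)
x = -2/50317 (x = 1/(-25112 + (1/14)*(-651)) = 1/(-25112 - 93/2) = 1/(-50317/2) = -2/50317 ≈ -3.9748e-5)
a = -76 (a = -1*76 = -76)
x - a = -2/50317 - 1*(-76) = -2/50317 + 76 = 3824090/50317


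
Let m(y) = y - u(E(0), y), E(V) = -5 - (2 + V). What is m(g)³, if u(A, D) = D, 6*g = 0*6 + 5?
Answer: 0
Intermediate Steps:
g = ⅚ (g = (0*6 + 5)/6 = (0 + 5)/6 = (⅙)*5 = ⅚ ≈ 0.83333)
E(V) = -7 - V (E(V) = -5 + (-2 - V) = -7 - V)
m(y) = 0 (m(y) = y - y = 0)
m(g)³ = 0³ = 0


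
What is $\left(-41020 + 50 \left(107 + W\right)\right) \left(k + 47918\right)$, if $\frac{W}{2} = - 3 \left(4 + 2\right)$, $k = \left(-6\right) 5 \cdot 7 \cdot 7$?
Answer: $-1740406560$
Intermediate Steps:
$k = -1470$ ($k = \left(-30\right) 7 \cdot 7 = \left(-210\right) 7 = -1470$)
$W = -36$ ($W = 2 \left(- 3 \left(4 + 2\right)\right) = 2 \left(\left(-3\right) 6\right) = 2 \left(-18\right) = -36$)
$\left(-41020 + 50 \left(107 + W\right)\right) \left(k + 47918\right) = \left(-41020 + 50 \left(107 - 36\right)\right) \left(-1470 + 47918\right) = \left(-41020 + 50 \cdot 71\right) 46448 = \left(-41020 + 3550\right) 46448 = \left(-37470\right) 46448 = -1740406560$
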